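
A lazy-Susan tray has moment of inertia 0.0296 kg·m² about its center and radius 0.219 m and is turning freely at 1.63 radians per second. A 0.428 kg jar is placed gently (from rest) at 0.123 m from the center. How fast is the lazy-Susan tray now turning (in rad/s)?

ω_f ≈ 1.34 rad/s

The added mass arrives with no angular momentum about the center, and any external torque about the center is negligible, so the system's angular momentum is conserved.
Added inertia Σmr² = (0.428)(0.123)² = 0.006475 kg·m²; I_f = 0.02960 + 0.006475 = 0.03608 kg·m².
ω_f = I_p ω_i / I_f = (0.02960)(1.63) / 0.03608 = 1.337 rad/s.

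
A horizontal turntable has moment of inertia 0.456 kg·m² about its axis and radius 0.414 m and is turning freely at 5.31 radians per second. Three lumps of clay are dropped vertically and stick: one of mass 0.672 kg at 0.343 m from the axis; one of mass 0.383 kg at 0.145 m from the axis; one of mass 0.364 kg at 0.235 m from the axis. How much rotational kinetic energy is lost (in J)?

energy lost ≈ 1.22 J

No external torque acts about the axis; L_before = L_after.
Added inertia Σmr² = (0.672)(0.343)² + (0.383)(0.145)² + (0.364)(0.235)² = 0.1072 kg·m²; I_f = 0.4560 + 0.1072 = 0.5632 kg·m².
ω_f = I_p ω_i / I_f = (0.4560)(5.31) / 0.5632 = 4.299 rad/s.
KE_i = ½(0.4560)(5.310 rad/s)² = 6.429 J; KE_f = ½(0.5632)(4.299)² = 5.205 J.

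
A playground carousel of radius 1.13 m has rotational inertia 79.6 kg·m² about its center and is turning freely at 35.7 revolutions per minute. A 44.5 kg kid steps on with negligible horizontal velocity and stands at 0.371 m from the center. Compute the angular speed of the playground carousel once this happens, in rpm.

ω_f ≈ 33.1 rpm

No external torque acts about the center; L_before = L_after.
Added inertia Σmr² = (44.5)(0.371)² = 6.125 kg·m²; I_f = 79.60 + 6.125 = 85.73 kg·m².
ω_f = I_p ω_i / I_f = (79.60)(35.7) / 85.73 = 33.15 rpm.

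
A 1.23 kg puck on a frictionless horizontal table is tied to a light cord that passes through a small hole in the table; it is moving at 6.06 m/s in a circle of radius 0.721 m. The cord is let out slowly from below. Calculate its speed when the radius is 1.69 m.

Central (radial) force ⇒ zero torque about the center ⇒ m v r is constant.
v₂ = v₁ r₁ / r₂ = (6.06)(0.721) / (1.69) = 2.585 m/s.

v₂ ≈ 2.59 m/s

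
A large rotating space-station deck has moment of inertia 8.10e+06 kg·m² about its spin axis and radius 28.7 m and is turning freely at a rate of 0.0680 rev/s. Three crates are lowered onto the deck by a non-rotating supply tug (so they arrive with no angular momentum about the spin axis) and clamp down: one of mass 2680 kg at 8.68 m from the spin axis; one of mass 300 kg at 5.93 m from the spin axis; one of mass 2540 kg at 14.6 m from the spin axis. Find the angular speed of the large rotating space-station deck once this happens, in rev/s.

ω_f ≈ 0.0622 rev/s

No external torque acts about the spin axis; L_before = L_after.
Added inertia Σmr² = (2680)(8.68)² + (300)(5.93)² + (2540)(14.6)² = 7.539e+05 kg·m²; I_f = 8.100e+06 + 7.539e+05 = 8.854e+06 kg·m².
ω_f = I_p ω_i / I_f = (8.100e+06)(0.0680) / 8.854e+06 = 0.06221 rev/s.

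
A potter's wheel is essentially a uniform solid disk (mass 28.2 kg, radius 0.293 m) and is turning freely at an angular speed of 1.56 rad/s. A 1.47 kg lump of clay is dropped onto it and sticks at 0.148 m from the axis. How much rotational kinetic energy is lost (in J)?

No external torque acts about the axis; L_before = L_after.
I_p = ½(28.2)(0.293)² = 1.210 kg·m².
Added inertia Σmr² = (1.47)(0.148)² = 0.03220 kg·m²; I_f = 1.210 + 0.03220 = 1.243 kg·m².
ω_f = I_p ω_i / I_f = (1.210)(1.56) / 1.243 = 1.520 rad/s.
KE_i = ½(1.210)(1.560 rad/s)² = 1.473 J; KE_f = ½(1.243)(1.520)² = 1.435 J.

energy lost ≈ 0.0382 J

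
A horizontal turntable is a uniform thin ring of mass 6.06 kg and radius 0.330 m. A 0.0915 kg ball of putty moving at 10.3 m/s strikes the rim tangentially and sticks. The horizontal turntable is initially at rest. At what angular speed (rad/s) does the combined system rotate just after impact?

The axle reaction passes through the axle and exerts no torque about it; angular momentum about the axle is conserved through the impact.
I_p = (6.06)(0.330)² = 0.6599 kg·m². Taking the sense of the ball of putty's angular momentum as positive, L_{ball} = m v R = (0.0915)(10.3)(0.330) = 0.3110 kg·m²/s.
L_i = 0 + 0.3110 = 0.3110 kg·m²/s.
After sticking, I_f = I_p + m R² = 0.6599 + (0.0915)(0.330)² = 0.6699 kg·m².
ω_f = L_i / I_f = 0.3110 / 0.6699 = 0.4643 rad/s.

|ω_f| ≈ 0.464 rad/s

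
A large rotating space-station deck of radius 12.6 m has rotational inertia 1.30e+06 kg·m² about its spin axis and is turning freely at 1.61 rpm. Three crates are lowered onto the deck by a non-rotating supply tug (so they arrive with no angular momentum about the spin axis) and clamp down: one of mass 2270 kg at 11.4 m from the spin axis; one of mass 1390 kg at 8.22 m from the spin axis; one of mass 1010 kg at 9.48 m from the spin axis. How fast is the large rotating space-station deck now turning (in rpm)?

ω_f ≈ 1.18 rpm

No external torque acts about the spin axis; L_before = L_after.
Added inertia Σmr² = (2270)(11.4)² + (1390)(8.22)² + (1010)(9.48)² = 4.797e+05 kg·m²; I_f = 1.300e+06 + 4.797e+05 = 1.780e+06 kg·m².
ω_f = I_p ω_i / I_f = (1.300e+06)(1.61) / 1.780e+06 = 1.176 rpm.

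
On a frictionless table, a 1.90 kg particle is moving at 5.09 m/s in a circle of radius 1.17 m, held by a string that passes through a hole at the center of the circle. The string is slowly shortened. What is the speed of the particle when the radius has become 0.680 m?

The only horizontal force on the mass is along the cord (radial), so it exerts no torque about the hole and angular momentum m v r is conserved.
v₂ = v₁ r₁ / r₂ = (5.09)(1.17) / (0.680) = 8.758 m/s.

v₂ ≈ 8.76 m/s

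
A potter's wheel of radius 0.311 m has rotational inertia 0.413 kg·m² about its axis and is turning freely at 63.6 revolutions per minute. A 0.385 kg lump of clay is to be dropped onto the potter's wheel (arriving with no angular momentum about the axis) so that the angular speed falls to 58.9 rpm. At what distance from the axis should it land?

r ≈ 0.293 m

No external torque acts about the axis; L_before = L_after.
I_p ω_i = (I_p + m r²) ω_f ⇒ m r² = I_p(ω_i/ω_f − 1) = 0.4130(63.6/58.9 − 1) = 0.03296 kg·m².
r = √(0.03296/0.385) = 0.2926 m.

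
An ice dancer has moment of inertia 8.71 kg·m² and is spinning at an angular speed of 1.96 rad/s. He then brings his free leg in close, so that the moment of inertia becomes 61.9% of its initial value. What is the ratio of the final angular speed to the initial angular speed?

With no external torque about the axis, L is conserved: I₁ω₁ = I₂ω₂.
I₂ = 0.619 × 8.71 = 5.391 kg·m².
ω₂/ω₁ = I₁/I₂ = 8.710 / 5.391 = 1.616.

ω₂/ω₁ ≈ 1.62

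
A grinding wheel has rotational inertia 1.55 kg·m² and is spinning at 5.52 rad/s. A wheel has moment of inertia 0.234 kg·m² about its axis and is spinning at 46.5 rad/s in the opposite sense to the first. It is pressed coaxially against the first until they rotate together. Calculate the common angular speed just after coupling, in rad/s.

The coupling torques are internal; angular momentum about the shared axis is conserved.
Taking A's sense as positive: L = (1.550)(5.52) − (0.2340)(46.5) = -2.325 kg·m²·rad/s.
Combined I = 1.550 + 0.2340 = 1.784 kg·m².
ω_f = L / I = -2.325 / 1.784 = -1.303 rad/s.

|ω_f| ≈ 1.30 rad/s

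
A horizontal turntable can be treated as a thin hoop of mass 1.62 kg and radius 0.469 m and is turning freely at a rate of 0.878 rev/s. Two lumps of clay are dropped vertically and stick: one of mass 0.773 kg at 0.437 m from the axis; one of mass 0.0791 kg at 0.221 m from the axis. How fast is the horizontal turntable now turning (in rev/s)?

ω_f ≈ 0.616 rev/s

No external torque acts about the axis; L_before = L_after.
I_p = (1.62)(0.469)² = 0.3563 kg·m².
Added inertia Σmr² = (0.773)(0.437)² + (0.0791)(0.221)² = 0.1515 kg·m²; I_f = 0.3563 + 0.1515 = 0.5078 kg·m².
ω_f = I_p ω_i / I_f = (0.3563)(0.878) / 0.5078 = 0.6161 rev/s.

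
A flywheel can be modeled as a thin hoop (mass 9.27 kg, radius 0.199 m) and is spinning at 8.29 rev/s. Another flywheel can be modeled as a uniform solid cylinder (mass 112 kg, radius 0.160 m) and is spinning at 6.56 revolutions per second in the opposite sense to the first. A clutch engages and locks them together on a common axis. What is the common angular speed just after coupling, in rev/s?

|ω_f| ≈ 3.53 rev/s

No external torque acts about the common axis, so total angular momentum is conserved.
Moments of inertia: I_A = (9.27)(0.199)² = 0.3671 kg·m²; I_B = ½(112)(0.160)² = 1.434 kg·m².
Taking A's sense as positive: L = (0.3671)(8.29) − (1.434)(6.56) = -6.361 kg·m²·rev/s.
Combined I = 0.3671 + 1.434 = 1.801 kg·m².
ω_f = L / I = -6.361 / 1.801 = -3.533 rev/s.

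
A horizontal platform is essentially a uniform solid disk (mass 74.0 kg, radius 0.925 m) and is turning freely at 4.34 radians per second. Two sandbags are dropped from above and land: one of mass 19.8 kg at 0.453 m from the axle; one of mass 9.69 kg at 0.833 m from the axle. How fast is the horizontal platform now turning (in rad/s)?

No external torque acts about the axle; L_before = L_after.
I_p = ½(74.0)(0.925)² = 31.66 kg·m².
Added inertia Σmr² = (19.8)(0.453)² + (9.69)(0.833)² = 10.79 kg·m²; I_f = 31.66 + 10.79 = 42.45 kg·m².
ω_f = I_p ω_i / I_f = (31.66)(4.34) / 42.45 = 3.237 rad/s.

ω_f ≈ 3.24 rad/s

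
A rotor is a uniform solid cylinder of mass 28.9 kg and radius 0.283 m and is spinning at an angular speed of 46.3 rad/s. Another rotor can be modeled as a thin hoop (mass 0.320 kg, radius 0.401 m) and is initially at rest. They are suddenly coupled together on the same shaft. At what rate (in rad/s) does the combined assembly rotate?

The coupling torques are internal; angular momentum about the shared axis is conserved.
Moments of inertia: I_A = ½(28.9)(0.283)² = 1.157 kg·m²; I_B = (0.320)(0.401)² = 0.05146 kg·m².
Taking A's sense as positive: L = (1.157)(46.3) = 53.58 kg·m²·rad/s.
Combined I = 1.157 + 0.05146 = 1.209 kg·m².
ω_f = L / I = 53.58 / 1.209 = 44.33 rad/s.

|ω_f| ≈ 44.3 rad/s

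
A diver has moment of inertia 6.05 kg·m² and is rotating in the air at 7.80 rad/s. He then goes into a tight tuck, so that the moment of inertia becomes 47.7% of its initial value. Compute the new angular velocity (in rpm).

ω₂ ≈ 156 rpm

No external torque acts about the spin axis, so angular momentum is conserved.
I₂ = 0.477 × 6.05 = 2.886 kg·m².
ω₂ = I₁ω₁ / I₂ = (6.050)(7.80 rad/s) / (2.886) = 16.35 rad/s = 156.2 rpm.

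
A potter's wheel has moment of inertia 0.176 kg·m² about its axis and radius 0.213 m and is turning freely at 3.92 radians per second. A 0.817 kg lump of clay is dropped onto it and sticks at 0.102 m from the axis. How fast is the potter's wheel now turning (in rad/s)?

ω_f ≈ 3.74 rad/s

The added mass arrives with no angular momentum about the axis, and any external torque about the axis is negligible, so the system's angular momentum is conserved.
Added inertia Σmr² = (0.817)(0.102)² = 0.008500 kg·m²; I_f = 0.1760 + 0.008500 = 0.1845 kg·m².
ω_f = I_p ω_i / I_f = (0.1760)(3.92) / 0.1845 = 3.739 rad/s.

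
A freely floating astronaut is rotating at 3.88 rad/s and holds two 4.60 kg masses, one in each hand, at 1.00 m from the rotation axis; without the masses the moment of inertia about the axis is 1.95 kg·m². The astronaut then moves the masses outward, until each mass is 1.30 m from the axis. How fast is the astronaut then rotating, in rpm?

ω₂ ≈ 23.6 rpm

No external torque acts about the spin axis, so angular momentum is conserved.
I₁ = 1.95 + 2(4.60)(1.00)² = 11.15 kg·m²; I₂ = 1.95 + 2(4.60)(1.30)² = 17.50 kg·m².
ω₂ = I₁ω₁ / I₂ = (11.15)(3.88 rad/s) / (17.50) = 2.472 rad/s = 23.61 rpm.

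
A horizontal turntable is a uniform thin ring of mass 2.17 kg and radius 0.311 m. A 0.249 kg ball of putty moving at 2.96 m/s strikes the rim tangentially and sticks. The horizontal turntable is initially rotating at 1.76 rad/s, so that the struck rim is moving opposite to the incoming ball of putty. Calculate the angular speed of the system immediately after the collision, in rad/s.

|ω_f| ≈ 0.599 rad/s

The axle reaction passes through the axle and exerts no torque about it; angular momentum about the axle is conserved through the impact.
I_p = (2.17)(0.311)² = 0.2099 kg·m². Taking the sense of the ball of putty's angular momentum as positive, L_{ball} = m v R = (0.249)(2.96)(0.311) = 0.2292 kg·m²/s.
L_i = −I_p ω_p + m v R = −(0.2099)(1.76) + 0.2292 = -0.1402 kg·m²/s.
After sticking, I_f = I_p + m R² = 0.2099 + (0.249)(0.311)² = 0.2340 kg·m².
ω_f = L_i / I_f = -0.1402 / 0.2340 = -0.5991 rad/s.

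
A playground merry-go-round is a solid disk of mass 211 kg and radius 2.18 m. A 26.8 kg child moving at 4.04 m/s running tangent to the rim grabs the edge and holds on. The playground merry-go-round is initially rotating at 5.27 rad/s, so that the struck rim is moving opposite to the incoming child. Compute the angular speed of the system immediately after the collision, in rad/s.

The axle reaction passes through the axle and exerts no torque about it; angular momentum about the axle is conserved through the impact.
I_p = ½(211)(2.18)² = 501.4 kg·m². Taking the sense of the child's angular momentum as positive, L_{child} = m v R = (26.8)(4.04)(2.18) = 236.0 kg·m²/s.
L_i = −I_p ω_p + m v R = −(501.4)(5.27) + 236.0 = -2406 kg·m²/s.
After sticking, I_f = I_p + m R² = 501.4 + (26.8)(2.18)² = 628.7 kg·m².
ω_f = L_i / I_f = -2406 / 628.7 = -3.827 rad/s.

|ω_f| ≈ 3.83 rad/s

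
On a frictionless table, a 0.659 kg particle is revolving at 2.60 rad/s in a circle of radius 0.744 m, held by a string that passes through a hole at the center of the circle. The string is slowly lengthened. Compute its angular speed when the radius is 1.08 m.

The constraining force is radial, so m r² ω about the center is conserved.
ω₂ = ω₁ (r₁/r₂)² = (2.60)(0.744/1.08)² = 1.234 rad/s.

ω₂ ≈ 1.23 rad/s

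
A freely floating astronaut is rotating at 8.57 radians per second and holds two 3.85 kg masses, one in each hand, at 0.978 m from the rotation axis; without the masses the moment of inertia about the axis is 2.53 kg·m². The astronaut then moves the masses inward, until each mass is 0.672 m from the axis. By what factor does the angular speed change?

ω₂/ω₁ ≈ 1.65

With no external torque about the axis, L is conserved: I₁ω₁ = I₂ω₂.
I₁ = 2.53 + 2(3.85)(0.978)² = 9.895 kg·m²; I₂ = 2.53 + 2(3.85)(0.672)² = 6.007 kg·m².
ω₂/ω₁ = I₁/I₂ = 9.895 / 6.007 = 1.647.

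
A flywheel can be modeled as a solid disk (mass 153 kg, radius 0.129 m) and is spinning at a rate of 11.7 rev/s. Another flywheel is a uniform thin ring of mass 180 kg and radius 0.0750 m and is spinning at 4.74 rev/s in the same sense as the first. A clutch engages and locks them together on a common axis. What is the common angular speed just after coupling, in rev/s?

The coupling torques are internal; angular momentum about the shared axis is conserved.
Moments of inertia: I_A = ½(153)(0.129)² = 1.273 kg·m²; I_B = (180)(0.0750)² = 1.012 kg·m².
Taking A's sense as positive: L = (1.273)(11.7) + (1.012)(4.74) = 19.69 kg·m²·rev/s.
Combined I = 1.273 + 1.012 = 2.286 kg·m².
ω_f = L / I = 19.69 / 2.286 = 8.617 rev/s.

|ω_f| ≈ 8.62 rev/s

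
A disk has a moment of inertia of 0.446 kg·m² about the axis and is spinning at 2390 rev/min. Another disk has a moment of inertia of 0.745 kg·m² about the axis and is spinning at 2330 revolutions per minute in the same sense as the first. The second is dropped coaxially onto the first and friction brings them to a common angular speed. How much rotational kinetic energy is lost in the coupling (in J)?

ΔKE lost ≈ 5.51 J

No external torque acts about the common axis, so total angular momentum is conserved.
Taking A's sense as positive: L = (0.4460)(2390) + (0.7450)(2330) = 2802 kg·m²·rpm.
Combined I = 0.4460 + 0.7450 = 1.191 kg·m².
ω_f = L / I = 2802 / 1.191 = 2352 rpm.
KE_i = ½ΣIω² = 36150 J; KE_f = ½(1.191)(246.3)² = 36140 J.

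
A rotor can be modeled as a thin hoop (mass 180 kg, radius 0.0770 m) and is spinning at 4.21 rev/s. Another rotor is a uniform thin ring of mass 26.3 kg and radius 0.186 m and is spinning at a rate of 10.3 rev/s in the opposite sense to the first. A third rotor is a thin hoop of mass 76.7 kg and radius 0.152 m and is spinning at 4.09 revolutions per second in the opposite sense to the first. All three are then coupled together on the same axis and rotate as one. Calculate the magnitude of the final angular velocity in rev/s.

|ω_f| ≈ 3.23 rev/s

No external torque acts about the common axis, so total angular momentum is conserved.
Moments of inertia: I_A = (180)(0.0770)² = 1.067 kg·m²; I_B = (26.3)(0.186)² = 0.9099 kg·m²; I_C = (76.7)(0.152)² = 1.772 kg·m².
Taking A's sense as positive: L = (1.067)(4.21) − (0.9099)(10.3) − (1.772)(4.09) = -12.13 kg·m²·rev/s.
Combined I = 1.067 + 0.9099 + 1.772 = 3.749 kg·m².
ω_f = L / I = -12.13 / 3.749 = -3.234 rev/s.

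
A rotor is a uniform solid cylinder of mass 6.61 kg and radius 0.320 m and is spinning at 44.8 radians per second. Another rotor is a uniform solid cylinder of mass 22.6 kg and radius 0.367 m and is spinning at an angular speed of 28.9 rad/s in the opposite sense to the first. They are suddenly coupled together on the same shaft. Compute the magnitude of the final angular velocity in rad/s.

The coupling torques are internal; angular momentum about the shared axis is conserved.
Moments of inertia: I_A = ½(6.61)(0.320)² = 0.3384 kg·m²; I_B = ½(22.6)(0.367)² = 1.522 kg·m².
Taking A's sense as positive: L = (0.3384)(44.8) − (1.522)(28.9) = -28.82 kg·m²·rad/s.
Combined I = 0.3384 + 1.522 = 1.860 kg·m².
ω_f = L / I = -28.82 / 1.860 = -15.49 rad/s.

|ω_f| ≈ 15.5 rad/s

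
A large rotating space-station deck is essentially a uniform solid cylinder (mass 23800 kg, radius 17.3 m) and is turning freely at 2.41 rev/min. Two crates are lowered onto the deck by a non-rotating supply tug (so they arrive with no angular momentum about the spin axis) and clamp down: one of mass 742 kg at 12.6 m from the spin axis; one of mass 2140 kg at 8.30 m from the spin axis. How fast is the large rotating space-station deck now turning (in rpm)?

ω_f ≈ 2.24 rpm

No external torque acts about the spin axis; L_before = L_after.
I_p = ½(23800)(17.3)² = 3.562e+06 kg·m².
Added inertia Σmr² = (742)(12.6)² + (2140)(8.30)² = 2.652e+05 kg·m²; I_f = 3.562e+06 + 2.652e+05 = 3.827e+06 kg·m².
ω_f = I_p ω_i / I_f = (3.562e+06)(2.41) / 3.827e+06 = 2.243 rpm.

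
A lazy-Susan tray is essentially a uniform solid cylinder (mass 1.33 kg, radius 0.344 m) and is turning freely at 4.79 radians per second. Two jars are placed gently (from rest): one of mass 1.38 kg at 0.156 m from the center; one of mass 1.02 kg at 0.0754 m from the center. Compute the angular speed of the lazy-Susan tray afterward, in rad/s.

The added mass arrives with no angular momentum about the center, and any external torque about the center is negligible, so the system's angular momentum is conserved.
I_p = ½(1.33)(0.344)² = 0.07869 kg·m².
Added inertia Σmr² = (1.38)(0.156)² + (1.02)(0.0754)² = 0.03938 kg·m²; I_f = 0.07869 + 0.03938 = 0.1181 kg·m².
ω_f = I_p ω_i / I_f = (0.07869)(4.79) / 0.1181 = 3.192 rad/s.

ω_f ≈ 3.19 rad/s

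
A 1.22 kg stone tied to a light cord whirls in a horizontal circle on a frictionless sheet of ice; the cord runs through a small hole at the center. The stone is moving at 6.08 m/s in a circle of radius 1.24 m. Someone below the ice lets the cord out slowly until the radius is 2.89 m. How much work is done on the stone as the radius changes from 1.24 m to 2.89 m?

Central (radial) force ⇒ zero torque about the center ⇒ m v r is constant.
v₂ = v₁ r₁ / r₂ = (6.08)(1.24) / (2.89) = 2.609 m/s.
W = ΔKE = ½m(v₂² − v₁²) = -18.40 J.

W ≈ -18.4 J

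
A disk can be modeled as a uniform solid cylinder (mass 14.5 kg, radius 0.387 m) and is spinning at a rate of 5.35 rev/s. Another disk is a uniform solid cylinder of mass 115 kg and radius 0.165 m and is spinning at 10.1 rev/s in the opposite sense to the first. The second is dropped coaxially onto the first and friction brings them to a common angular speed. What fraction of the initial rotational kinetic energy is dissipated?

fraction ≈ 0.802

The coupling torques are internal; angular momentum about the shared axis is conserved.
Moments of inertia: I_A = ½(14.5)(0.387)² = 1.086 kg·m²; I_B = ½(115)(0.165)² = 1.565 kg·m².
Taking A's sense as positive: L = (1.086)(5.35) − (1.565)(10.1) = -10.00 kg·m²·rev/s.
Combined I = 1.086 + 1.565 = 2.651 kg·m².
ω_f = L / I = -10.00 / 2.651 = -3.772 rev/s.
KE_i = ½ΣIω² = 3766 J; KE_f = ½(2.651)(23.70)² = 744.8 J.
Fraction dissipated = (KE_i − KE_f)/KE_i = 0.8022.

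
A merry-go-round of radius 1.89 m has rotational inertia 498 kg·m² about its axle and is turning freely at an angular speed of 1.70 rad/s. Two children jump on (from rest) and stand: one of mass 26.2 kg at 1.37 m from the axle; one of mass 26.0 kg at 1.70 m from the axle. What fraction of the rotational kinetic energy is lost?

fraction ≈ 0.200

No external torque acts about the axle; L_before = L_after.
Added inertia Σmr² = (26.2)(1.37)² + (26.0)(1.70)² = 124.3 kg·m²; I_f = 498.0 + 124.3 = 622.3 kg·m².
ω_f = I_p ω_i / I_f = (498.0)(1.70) / 622.3 = 1.360 rad/s.
KE_i = ½(498.0)(1.700 rad/s)² = 719.6 J; KE_f = ½(622.3)(1.360)² = 575.9 J.
Fraction lost = 0.1998.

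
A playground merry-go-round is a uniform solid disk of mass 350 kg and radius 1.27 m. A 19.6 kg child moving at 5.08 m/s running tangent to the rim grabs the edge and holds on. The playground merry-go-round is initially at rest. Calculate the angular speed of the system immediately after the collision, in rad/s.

|ω_f| ≈ 0.403 rad/s

About the axle the impulsive forces during the collision are internal, so angular momentum about that axis is conserved.
I_p = ½(350)(1.27)² = 282.3 kg·m². Taking the sense of the child's angular momentum as positive, L_{child} = m v R = (19.6)(5.08)(1.27) = 126.5 kg·m²/s.
L_i = 0 + 126.5 = 126.5 kg·m²/s.
After sticking, I_f = I_p + m R² = 282.3 + (19.6)(1.27)² = 313.9 kg·m².
ω_f = L_i / I_f = 126.5 / 313.9 = 0.4029 rad/s.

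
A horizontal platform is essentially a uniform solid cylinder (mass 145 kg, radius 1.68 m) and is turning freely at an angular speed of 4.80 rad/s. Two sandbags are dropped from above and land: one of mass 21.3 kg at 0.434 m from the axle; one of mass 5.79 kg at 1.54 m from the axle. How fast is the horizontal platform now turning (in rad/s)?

No external torque acts about the axle; L_before = L_after.
I_p = ½(145)(1.68)² = 204.6 kg·m².
Added inertia Σmr² = (21.3)(0.434)² + (5.79)(1.54)² = 17.74 kg·m²; I_f = 204.6 + 17.74 = 222.4 kg·m².
ω_f = I_p ω_i / I_f = (204.6)(4.80) / 222.4 = 4.417 rad/s.

ω_f ≈ 4.42 rad/s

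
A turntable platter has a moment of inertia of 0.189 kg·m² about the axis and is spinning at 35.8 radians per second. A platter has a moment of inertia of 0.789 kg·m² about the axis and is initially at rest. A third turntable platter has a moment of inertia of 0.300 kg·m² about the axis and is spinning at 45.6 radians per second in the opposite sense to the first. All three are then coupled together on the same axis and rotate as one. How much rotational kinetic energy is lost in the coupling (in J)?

The coupling torques are internal; angular momentum about the shared axis is conserved.
Taking A's sense as positive: L = (0.1890)(35.8) − (0.3000)(45.6) = -6.914 kg·m²·rad/s.
Combined I = 0.1890 + 0.7890 + 0.3000 = 1.278 kg·m².
ω_f = L / I = -6.914 / 1.278 = -5.410 rad/s.
KE_i = ½ΣIω² = 433.0 J; KE_f = ½(1.278)(5.410)² = 18.70 J.

ΔKE lost ≈ 414 J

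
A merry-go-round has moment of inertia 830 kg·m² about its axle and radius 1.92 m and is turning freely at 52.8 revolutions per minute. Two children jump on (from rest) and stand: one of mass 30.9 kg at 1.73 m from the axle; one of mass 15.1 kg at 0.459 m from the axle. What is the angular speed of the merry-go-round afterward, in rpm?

ω_f ≈ 47.3 rpm

The added mass arrives with no angular momentum about the axle, and any external torque about the axle is negligible, so the system's angular momentum is conserved.
Added inertia Σmr² = (30.9)(1.73)² + (15.1)(0.459)² = 95.66 kg·m²; I_f = 830.0 + 95.66 = 925.7 kg·m².
ω_f = I_p ω_i / I_f = (830.0)(52.8) / 925.7 = 47.34 rpm.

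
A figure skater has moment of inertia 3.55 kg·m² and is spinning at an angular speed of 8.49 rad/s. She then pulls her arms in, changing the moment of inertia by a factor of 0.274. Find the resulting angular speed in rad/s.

Angular momentum about the spin axis is conserved since the torque about it is zero.
I₂ = 0.274 × 3.55 = 0.9727 kg·m².
ω₂ = I₁ω₁ / I₂ = (3.550)(8.49 rad/s) / (0.9727) = 30.99 rad/s.

ω₂ ≈ 31.0 rad/s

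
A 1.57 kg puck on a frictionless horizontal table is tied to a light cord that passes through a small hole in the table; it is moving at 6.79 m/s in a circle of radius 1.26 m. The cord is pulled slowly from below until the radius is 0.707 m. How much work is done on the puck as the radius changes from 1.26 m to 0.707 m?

Central (radial) force ⇒ zero torque about the center ⇒ m v r is constant.
v₂ = v₁ r₁ / r₂ = (6.79)(1.26) / (0.707) = 12.10 m/s.
W = ΔKE = ½m(v₂² − v₁²) = 78.76 J.

W ≈ 78.8 J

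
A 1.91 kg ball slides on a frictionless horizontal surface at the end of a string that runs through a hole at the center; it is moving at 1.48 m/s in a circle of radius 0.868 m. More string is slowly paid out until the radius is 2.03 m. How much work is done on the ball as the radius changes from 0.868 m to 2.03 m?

W ≈ -1.71 J

The only horizontal force on the mass is along the cord (radial), so it exerts no torque about the hole and angular momentum m v r is conserved.
v₂ = v₁ r₁ / r₂ = (1.48)(0.868) / (2.03) = 0.6328 m/s.
W = ΔKE = ½m(v₂² − v₁²) = -1.709 J.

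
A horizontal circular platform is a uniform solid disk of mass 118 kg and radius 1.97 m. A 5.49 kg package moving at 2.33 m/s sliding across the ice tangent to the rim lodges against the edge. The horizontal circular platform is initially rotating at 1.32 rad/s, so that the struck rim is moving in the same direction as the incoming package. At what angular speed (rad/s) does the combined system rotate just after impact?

|ω_f| ≈ 1.31 rad/s

About the central axle the impulsive forces during the collision are internal, so angular momentum about that axis is conserved.
I_p = ½(118)(1.97)² = 229.0 kg·m². Taking the sense of the package's angular momentum as positive, L_{package} = m v R = (5.49)(2.33)(1.97) = 25.20 kg·m²/s.
L_i = +I_p ω_p + m v R = +(229.0)(1.32) + 25.20 = 327.4 kg·m²/s.
After sticking, I_f = I_p + m R² = 229.0 + (5.49)(1.97)² = 250.3 kg·m².
ω_f = L_i / I_f = 327.4 / 250.3 = 1.308 rad/s.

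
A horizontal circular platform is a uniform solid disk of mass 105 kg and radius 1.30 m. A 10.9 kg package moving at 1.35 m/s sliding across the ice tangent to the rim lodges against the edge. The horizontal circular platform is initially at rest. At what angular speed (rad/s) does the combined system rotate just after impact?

About the central axle the impulsive forces during the collision are internal, so angular momentum about that axis is conserved.
I_p = ½(105)(1.30)² = 88.73 kg·m². Taking the sense of the package's angular momentum as positive, L_{package} = m v R = (10.9)(1.35)(1.30) = 19.13 kg·m²/s.
L_i = 0 + 19.13 = 19.13 kg·m²/s.
After sticking, I_f = I_p + m R² = 88.73 + (10.9)(1.30)² = 107.1 kg·m².
ω_f = L_i / I_f = 19.13 / 107.1 = 0.1785 rad/s.

|ω_f| ≈ 0.179 rad/s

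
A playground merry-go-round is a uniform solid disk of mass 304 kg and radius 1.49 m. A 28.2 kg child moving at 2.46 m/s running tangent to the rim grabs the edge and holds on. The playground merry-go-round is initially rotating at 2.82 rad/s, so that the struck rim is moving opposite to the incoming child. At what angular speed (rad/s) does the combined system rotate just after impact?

The axle reaction passes through the axle and exerts no torque about it; angular momentum about the axle is conserved through the impact.
I_p = ½(304)(1.49)² = 337.5 kg·m². Taking the sense of the child's angular momentum as positive, L_{child} = m v R = (28.2)(2.46)(1.49) = 103.4 kg·m²/s.
L_i = −I_p ω_p + m v R = −(337.5)(2.82) + 103.4 = -848.3 kg·m²/s.
After sticking, I_f = I_p + m R² = 337.5 + (28.2)(1.49)² = 400.1 kg·m².
ω_f = L_i / I_f = -848.3 / 400.1 = -2.120 rad/s.

|ω_f| ≈ 2.12 rad/s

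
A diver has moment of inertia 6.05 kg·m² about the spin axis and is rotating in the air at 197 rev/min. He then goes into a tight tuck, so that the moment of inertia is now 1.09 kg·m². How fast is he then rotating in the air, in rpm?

No external torque acts about the spin axis, so angular momentum is conserved.
ω₂ = I₁ω₁ / I₂ = (6.050)(197 rpm) / (1.090) = 1093 rpm.

ω₂ ≈ 1090 rpm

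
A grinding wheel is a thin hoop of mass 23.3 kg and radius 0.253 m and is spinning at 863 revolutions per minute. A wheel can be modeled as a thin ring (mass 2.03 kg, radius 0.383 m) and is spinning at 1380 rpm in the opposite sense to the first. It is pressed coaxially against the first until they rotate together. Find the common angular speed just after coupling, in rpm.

No external torque acts about the common axis, so total angular momentum is conserved.
Moments of inertia: I_A = (23.3)(0.253)² = 1.491 kg·m²; I_B = (2.03)(0.383)² = 0.2978 kg·m².
Taking A's sense as positive: L = (1.491)(863) − (0.2978)(1380) = 876.2 kg·m²·rpm.
Combined I = 1.491 + 0.2978 = 1.789 kg·m².
ω_f = L / I = 876.2 / 1.789 = 489.7 rpm.

|ω_f| ≈ 490 rpm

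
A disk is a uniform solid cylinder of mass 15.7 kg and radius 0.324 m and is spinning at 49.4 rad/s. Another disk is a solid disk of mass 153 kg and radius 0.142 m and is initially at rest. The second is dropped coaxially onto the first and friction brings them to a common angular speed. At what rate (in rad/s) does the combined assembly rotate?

|ω_f| ≈ 17.2 rad/s

The coupling torques are internal; angular momentum about the shared axis is conserved.
Moments of inertia: I_A = ½(15.7)(0.324)² = 0.8241 kg·m²; I_B = ½(153)(0.142)² = 1.543 kg·m².
Taking A's sense as positive: L = (0.8241)(49.4) = 40.71 kg·m²·rad/s.
Combined I = 0.8241 + 1.543 = 2.367 kg·m².
ω_f = L / I = 40.71 / 2.367 = 17.20 rad/s.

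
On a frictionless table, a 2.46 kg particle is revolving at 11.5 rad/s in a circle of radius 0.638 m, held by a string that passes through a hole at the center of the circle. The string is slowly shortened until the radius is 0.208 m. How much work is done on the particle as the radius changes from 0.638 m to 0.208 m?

W ≈ 557 J

The constraining force is radial, so m r² ω about the center is conserved.
ω₂ = ω₁ (r₁/r₂)² = (11.5)(0.638/0.208)² = 108.2 rad/s.
W = ΔKE = ½m(v₂² − v₁²) = 556.7 J.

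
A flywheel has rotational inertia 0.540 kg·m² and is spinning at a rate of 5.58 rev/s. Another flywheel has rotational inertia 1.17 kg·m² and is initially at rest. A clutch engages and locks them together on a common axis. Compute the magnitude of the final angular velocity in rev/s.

No external torque acts about the common axis, so total angular momentum is conserved.
Taking A's sense as positive: L = (0.5400)(5.58) = 3.013 kg·m²·rev/s.
Combined I = 0.5400 + 1.170 = 1.710 kg·m².
ω_f = L / I = 3.013 / 1.710 = 1.762 rev/s.

|ω_f| ≈ 1.76 rev/s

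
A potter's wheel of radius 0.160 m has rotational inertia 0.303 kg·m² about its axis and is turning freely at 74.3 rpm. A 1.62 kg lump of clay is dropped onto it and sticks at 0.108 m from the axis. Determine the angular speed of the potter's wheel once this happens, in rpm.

ω_f ≈ 69.9 rpm

The added mass arrives with no angular momentum about the axis, and any external torque about the axis is negligible, so the system's angular momentum is conserved.
Added inertia Σmr² = (1.62)(0.108)² = 0.01890 kg·m²; I_f = 0.3030 + 0.01890 = 0.3219 kg·m².
ω_f = I_p ω_i / I_f = (0.3030)(74.3) / 0.3219 = 69.94 rpm.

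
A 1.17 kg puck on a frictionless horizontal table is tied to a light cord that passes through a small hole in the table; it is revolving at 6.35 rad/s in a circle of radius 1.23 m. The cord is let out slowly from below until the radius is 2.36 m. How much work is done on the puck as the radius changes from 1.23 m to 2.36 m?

W ≈ -26.0 J

No torque about the axis ⇒ m r₁² ω₁ = m r₂² ω₂.
ω₂ = ω₁ (r₁/r₂)² = (6.35)(1.23/2.36)² = 1.725 rad/s.
W = ΔKE = ½m(v₂² − v₁²) = -25.99 J.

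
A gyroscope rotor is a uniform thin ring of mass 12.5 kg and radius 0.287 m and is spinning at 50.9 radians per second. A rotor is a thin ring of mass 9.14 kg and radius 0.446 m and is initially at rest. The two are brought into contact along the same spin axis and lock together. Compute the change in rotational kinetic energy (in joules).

The coupling torques are internal; angular momentum about the shared axis is conserved.
Moments of inertia: I_A = (12.5)(0.287)² = 1.030 kg·m²; I_B = (9.14)(0.446)² = 1.818 kg·m².
Taking A's sense as positive: L = (1.030)(50.9) = 52.41 kg·m²·rad/s.
Combined I = 1.030 + 1.818 = 2.848 kg·m².
ω_f = L / I = 52.41 / 2.848 = 18.40 rad/s.
KE_i = ½ΣIω² = 1334 J; KE_f = ½(2.848)(18.40)² = 482.2 J.

ΔKE ≈ -852 J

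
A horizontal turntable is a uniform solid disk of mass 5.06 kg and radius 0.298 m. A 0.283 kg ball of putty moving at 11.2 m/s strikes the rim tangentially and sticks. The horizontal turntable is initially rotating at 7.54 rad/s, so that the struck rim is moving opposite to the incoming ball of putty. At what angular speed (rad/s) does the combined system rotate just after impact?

The axle reaction passes through the axle and exerts no torque about it; angular momentum about the axle is conserved through the impact.
I_p = ½(5.06)(0.298)² = 0.2247 kg·m². Taking the sense of the ball of putty's angular momentum as positive, L_{ball} = m v R = (0.283)(11.2)(0.298) = 0.9445 kg·m²/s.
L_i = −I_p ω_p + m v R = −(0.2247)(7.54) + 0.9445 = -0.7495 kg·m²/s.
After sticking, I_f = I_p + m R² = 0.2247 + (0.283)(0.298)² = 0.2498 kg·m².
ω_f = L_i / I_f = -0.7495 / 0.2498 = -3.000 rad/s.

|ω_f| ≈ 3.00 rad/s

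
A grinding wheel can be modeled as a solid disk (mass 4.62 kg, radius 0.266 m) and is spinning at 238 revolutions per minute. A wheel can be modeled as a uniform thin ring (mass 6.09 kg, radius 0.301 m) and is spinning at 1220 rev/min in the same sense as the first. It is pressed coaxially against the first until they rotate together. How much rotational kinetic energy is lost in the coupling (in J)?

No external torque acts about the common axis, so total angular momentum is conserved.
Moments of inertia: I_A = ½(4.62)(0.266)² = 0.1634 kg·m²; I_B = (6.09)(0.301)² = 0.5518 kg·m².
Taking A's sense as positive: L = (0.1634)(238) + (0.5518)(1220) = 712.0 kg·m²·rpm.
Combined I = 0.1634 + 0.5518 = 0.7152 kg·m².
ω_f = L / I = 712.0 / 0.7152 = 995.6 rpm.
KE_i = ½ΣIω² = 4554 J; KE_f = ½(0.7152)(104.3)² = 3887 J.

ΔKE lost ≈ 667 J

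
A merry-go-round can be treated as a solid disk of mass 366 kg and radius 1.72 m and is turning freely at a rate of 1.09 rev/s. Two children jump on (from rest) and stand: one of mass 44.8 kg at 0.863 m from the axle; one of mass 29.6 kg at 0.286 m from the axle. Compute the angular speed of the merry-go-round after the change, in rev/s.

The added mass arrives with no angular momentum about the axle, and any external torque about the axle is negligible, so the system's angular momentum is conserved.
I_p = ½(366)(1.72)² = 541.4 kg·m².
Added inertia Σmr² = (44.8)(0.863)² + (29.6)(0.286)² = 35.79 kg·m²; I_f = 541.4 + 35.79 = 577.2 kg·m².
ω_f = I_p ω_i / I_f = (541.4)(1.09) / 577.2 = 1.022 rev/s.

ω_f ≈ 1.02 rev/s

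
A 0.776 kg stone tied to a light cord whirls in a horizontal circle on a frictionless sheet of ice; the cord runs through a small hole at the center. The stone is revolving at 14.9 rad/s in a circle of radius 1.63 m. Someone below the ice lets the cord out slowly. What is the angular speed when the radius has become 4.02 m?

ω₂ ≈ 2.45 rad/s

The constraining force is radial, so m r² ω about the center is conserved.
ω₂ = ω₁ (r₁/r₂)² = (14.9)(1.63/4.02)² = 2.450 rad/s.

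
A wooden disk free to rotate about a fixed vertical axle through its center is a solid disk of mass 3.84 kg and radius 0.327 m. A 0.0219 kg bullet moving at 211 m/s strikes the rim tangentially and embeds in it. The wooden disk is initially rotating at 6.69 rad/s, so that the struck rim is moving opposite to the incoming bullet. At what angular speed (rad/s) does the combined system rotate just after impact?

|ω_f| ≈ 0.662 rad/s

The axle reaction passes through the axle and exerts no torque about it; angular momentum about the axle is conserved through the impact.
I_p = ½(3.84)(0.327)² = 0.2053 kg·m². Taking the sense of the bullet's angular momentum as positive, L_{bullet} = m v R = (0.0219)(211)(0.327) = 1.511 kg·m²/s.
L_i = −I_p ω_p + m v R = −(0.2053)(6.69) + 1.511 = 0.1376 kg·m²/s.
After sticking, I_f = I_p + m R² = 0.2053 + (0.0219)(0.327)² = 0.2076 kg·m².
ω_f = L_i / I_f = 0.1376 / 0.2076 = 0.6624 rad/s.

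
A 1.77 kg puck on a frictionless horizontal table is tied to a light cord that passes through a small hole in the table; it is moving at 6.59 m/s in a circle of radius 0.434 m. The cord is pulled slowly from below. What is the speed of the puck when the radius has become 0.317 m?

Central (radial) force ⇒ zero torque about the center ⇒ m v r is constant.
v₂ = v₁ r₁ / r₂ = (6.59)(0.434) / (0.317) = 9.022 m/s.

v₂ ≈ 9.02 m/s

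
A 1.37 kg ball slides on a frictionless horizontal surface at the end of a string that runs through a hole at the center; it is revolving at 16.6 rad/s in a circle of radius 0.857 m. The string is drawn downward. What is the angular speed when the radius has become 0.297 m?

The constraining force is radial, so m r² ω about the center is conserved.
ω₂ = ω₁ (r₁/r₂)² = (16.6)(0.857/0.297)² = 138.2 rad/s.

ω₂ ≈ 138 rad/s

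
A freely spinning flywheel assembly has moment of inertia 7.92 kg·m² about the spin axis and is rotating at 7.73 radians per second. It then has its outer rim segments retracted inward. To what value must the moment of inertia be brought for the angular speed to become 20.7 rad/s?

Angular momentum about the spin axis is conserved since the torque about it is zero.
I₂ = I₁ω₁ / ω₂ = (7.92)(7.73) / (20.7) = 2.958 kg·m².

I₂ ≈ 2.96 kg·m²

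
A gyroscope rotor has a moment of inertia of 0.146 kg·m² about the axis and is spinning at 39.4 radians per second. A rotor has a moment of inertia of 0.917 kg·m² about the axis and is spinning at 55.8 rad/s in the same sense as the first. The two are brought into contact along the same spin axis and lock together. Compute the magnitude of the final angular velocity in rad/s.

The coupling torques are internal; angular momentum about the shared axis is conserved.
Taking A's sense as positive: L = (0.1460)(39.4) + (0.9170)(55.8) = 56.92 kg·m²·rad/s.
Combined I = 0.1460 + 0.9170 = 1.063 kg·m².
ω_f = L / I = 56.92 / 1.063 = 53.55 rad/s.

|ω_f| ≈ 53.5 rad/s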